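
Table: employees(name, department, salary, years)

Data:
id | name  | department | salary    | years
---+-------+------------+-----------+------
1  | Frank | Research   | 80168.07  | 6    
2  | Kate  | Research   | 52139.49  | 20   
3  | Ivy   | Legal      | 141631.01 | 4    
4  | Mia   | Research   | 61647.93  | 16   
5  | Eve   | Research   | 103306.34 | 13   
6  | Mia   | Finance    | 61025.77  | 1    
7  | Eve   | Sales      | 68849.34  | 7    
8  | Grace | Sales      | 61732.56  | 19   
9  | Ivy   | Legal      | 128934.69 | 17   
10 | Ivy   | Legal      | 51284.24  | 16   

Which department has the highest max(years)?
SELECT department, MAX(years) as val
FROM employees
GROUP BY department
ORDER BY val DESC
LIMIT 1

Result: Research with max(years) = 20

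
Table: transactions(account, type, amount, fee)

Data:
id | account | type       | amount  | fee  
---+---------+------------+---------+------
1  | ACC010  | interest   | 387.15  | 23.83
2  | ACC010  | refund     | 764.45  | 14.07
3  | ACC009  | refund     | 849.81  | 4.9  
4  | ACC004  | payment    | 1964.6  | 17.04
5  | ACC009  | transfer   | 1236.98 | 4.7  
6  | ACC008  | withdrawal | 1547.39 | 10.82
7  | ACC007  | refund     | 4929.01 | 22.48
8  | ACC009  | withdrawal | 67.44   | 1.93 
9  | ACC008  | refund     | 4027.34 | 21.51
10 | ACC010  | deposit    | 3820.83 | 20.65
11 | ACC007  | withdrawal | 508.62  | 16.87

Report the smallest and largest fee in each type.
SELECT type, MIN(fee), MAX(fee)
FROM transactions
GROUP BY type

Result:
  deposit: min=20.65, max=20.65
  interest: min=23.83, max=23.83
  payment: min=17.04, max=17.04
  refund: min=4.90, max=22.48
  transfer: min=4.70, max=4.70
  withdrawal: min=1.93, max=16.87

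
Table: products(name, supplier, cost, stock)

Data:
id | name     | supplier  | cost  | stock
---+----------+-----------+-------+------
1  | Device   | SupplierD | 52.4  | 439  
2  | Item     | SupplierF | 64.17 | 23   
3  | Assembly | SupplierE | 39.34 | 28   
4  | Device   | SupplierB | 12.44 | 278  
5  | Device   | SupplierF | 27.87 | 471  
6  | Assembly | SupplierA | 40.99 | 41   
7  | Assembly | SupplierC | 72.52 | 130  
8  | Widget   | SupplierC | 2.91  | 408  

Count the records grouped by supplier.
SELECT supplier, COUNT(*) as count
FROM products
GROUP BY supplier

Result:
  SupplierA: 1
  SupplierB: 1
  SupplierC: 2
  SupplierD: 1
  SupplierE: 1
  SupplierF: 2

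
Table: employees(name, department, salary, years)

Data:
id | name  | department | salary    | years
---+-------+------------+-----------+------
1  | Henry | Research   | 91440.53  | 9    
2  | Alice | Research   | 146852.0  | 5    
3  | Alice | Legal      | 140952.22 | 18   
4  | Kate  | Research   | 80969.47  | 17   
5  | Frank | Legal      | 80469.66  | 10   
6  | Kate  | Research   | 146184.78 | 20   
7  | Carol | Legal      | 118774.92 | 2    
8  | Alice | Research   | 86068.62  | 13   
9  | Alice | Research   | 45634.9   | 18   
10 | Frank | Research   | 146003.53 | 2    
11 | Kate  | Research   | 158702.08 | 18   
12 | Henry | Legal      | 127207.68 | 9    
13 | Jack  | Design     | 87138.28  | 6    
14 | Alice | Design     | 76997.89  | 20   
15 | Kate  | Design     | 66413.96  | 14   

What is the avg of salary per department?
SELECT department, AVG(salary) as result
FROM employees
GROUP BY department

Result:
  Design: 76850.04
  Legal: 116851.12
  Research: 112731.99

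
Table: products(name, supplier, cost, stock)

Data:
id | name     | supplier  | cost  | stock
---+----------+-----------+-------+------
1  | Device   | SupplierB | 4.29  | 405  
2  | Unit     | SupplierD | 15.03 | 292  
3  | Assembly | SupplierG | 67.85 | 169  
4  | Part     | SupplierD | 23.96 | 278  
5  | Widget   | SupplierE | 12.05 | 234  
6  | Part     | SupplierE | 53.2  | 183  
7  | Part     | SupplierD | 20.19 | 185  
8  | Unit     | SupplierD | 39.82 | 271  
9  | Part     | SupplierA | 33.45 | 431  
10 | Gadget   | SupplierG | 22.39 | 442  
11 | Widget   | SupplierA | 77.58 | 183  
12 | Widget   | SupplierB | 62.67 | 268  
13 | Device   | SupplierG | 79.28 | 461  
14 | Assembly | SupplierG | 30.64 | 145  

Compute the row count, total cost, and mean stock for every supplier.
SELECT supplier,
       COUNT(*) as cnt,
       SUM(cost) as total_cost,
       AVG(stock) as avg_stock
FROM products
GROUP BY supplier

Result:
  SupplierA: 2 records, 111.03 total cost, 307.00 avg stock
  SupplierB: 2 records, 66.96 total cost, 336.50 avg stock
  SupplierD: 4 records, 99.00 total cost, 256.50 avg stock
  SupplierE: 2 records, 65.25 total cost, 208.50 avg stock
  SupplierG: 4 records, 200.16 total cost, 304.25 avg stock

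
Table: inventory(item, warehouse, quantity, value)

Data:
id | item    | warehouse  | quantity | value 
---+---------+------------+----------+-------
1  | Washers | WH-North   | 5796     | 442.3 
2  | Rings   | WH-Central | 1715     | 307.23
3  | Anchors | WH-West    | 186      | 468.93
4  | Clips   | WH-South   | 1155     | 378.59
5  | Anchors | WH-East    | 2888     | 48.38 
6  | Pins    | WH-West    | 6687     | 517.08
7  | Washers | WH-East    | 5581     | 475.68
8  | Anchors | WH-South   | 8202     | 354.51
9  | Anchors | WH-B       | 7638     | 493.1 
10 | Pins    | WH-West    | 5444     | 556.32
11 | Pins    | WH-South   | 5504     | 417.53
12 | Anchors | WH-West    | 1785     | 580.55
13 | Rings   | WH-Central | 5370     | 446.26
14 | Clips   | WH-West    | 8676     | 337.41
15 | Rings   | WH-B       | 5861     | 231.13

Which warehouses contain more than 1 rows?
SELECT warehouse, COUNT(*) as cnt
FROM inventory
GROUP BY warehouse
HAVING COUNT(*) > 1

Result:
  WH-B: 2
  WH-Central: 2
  WH-East: 2
  WH-South: 3
  WH-West: 5

Note: HAVING filters groups after aggregation, WHERE filters rows before.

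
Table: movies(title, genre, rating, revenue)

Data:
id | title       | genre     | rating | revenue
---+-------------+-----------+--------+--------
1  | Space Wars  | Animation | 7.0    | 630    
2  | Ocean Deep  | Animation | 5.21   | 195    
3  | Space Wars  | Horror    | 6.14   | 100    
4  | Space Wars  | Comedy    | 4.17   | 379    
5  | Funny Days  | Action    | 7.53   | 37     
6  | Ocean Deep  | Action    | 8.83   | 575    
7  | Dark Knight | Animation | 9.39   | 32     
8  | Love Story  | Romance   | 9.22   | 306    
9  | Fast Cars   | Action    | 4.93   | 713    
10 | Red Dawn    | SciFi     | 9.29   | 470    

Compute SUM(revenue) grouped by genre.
SELECT genre, SUM(revenue) as result
FROM movies
GROUP BY genre

Result:
  Action: 1325
  Animation: 857
  Comedy: 379
  Horror: 100
  Romance: 306
  SciFi: 470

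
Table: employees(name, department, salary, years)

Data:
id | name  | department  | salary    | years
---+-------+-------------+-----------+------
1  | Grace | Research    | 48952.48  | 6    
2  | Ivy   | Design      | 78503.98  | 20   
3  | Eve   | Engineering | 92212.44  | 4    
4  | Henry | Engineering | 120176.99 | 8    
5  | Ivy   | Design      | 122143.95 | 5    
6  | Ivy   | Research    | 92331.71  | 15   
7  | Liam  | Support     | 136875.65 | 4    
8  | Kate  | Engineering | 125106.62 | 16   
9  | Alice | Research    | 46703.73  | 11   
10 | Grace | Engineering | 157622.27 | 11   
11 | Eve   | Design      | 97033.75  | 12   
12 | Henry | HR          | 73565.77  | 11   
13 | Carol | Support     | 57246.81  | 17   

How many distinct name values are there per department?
SELECT department, COUNT(DISTINCT name)
FROM employees
GROUP BY department

Result:
  Design: 2 distinct
  Engineering: 4 distinct
  HR: 1 distinct
  Research: 3 distinct
  Support: 2 distinct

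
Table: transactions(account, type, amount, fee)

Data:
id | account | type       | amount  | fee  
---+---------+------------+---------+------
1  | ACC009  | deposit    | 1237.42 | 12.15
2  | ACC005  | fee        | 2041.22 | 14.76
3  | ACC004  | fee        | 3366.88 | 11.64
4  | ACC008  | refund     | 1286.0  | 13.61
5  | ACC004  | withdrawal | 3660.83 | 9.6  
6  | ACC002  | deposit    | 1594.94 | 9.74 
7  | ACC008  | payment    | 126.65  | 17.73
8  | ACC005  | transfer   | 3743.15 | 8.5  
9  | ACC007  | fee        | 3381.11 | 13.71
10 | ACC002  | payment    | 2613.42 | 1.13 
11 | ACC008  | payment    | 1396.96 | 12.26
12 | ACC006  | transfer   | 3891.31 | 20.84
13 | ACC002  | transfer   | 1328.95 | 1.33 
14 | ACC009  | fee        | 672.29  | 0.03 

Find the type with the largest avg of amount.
SELECT type, AVG(amount) as val
FROM transactions
GROUP BY type
ORDER BY val DESC
LIMIT 1

Result: withdrawal with avg(amount) = 3660.83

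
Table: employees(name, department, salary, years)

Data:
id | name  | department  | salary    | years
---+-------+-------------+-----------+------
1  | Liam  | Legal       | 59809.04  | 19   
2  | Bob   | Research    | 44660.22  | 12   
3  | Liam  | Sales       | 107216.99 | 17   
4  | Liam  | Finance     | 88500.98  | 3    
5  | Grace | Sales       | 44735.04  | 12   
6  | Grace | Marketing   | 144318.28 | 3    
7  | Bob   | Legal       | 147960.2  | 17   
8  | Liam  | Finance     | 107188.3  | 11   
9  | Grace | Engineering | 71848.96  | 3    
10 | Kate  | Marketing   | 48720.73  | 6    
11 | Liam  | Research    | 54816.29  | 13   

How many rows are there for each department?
SELECT department, COUNT(*) as count
FROM employees
GROUP BY department

Result:
  Engineering: 1
  Finance: 2
  Legal: 2
  Marketing: 2
  Research: 2
  Sales: 2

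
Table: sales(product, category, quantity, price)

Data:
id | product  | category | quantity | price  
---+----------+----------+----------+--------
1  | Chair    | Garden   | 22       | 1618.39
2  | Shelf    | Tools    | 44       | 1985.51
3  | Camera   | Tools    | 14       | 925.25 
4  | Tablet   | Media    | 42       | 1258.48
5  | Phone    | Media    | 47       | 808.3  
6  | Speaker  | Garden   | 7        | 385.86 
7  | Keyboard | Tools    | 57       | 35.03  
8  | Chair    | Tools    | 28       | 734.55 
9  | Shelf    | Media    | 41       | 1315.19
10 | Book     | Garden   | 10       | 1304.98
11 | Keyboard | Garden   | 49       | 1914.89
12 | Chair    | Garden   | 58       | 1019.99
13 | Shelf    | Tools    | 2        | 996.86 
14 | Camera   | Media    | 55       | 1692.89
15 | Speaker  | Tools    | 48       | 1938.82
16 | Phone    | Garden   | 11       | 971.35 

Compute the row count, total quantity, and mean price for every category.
SELECT category,
       COUNT(*) as cnt,
       SUM(quantity) as total_quantity,
       AVG(price) as avg_price
FROM sales
GROUP BY category

Result:
  Garden: 6 records, 157 total quantity, 1202.58 avg price
  Media: 4 records, 185 total quantity, 1268.72 avg price
  Tools: 6 records, 193 total quantity, 1102.67 avg price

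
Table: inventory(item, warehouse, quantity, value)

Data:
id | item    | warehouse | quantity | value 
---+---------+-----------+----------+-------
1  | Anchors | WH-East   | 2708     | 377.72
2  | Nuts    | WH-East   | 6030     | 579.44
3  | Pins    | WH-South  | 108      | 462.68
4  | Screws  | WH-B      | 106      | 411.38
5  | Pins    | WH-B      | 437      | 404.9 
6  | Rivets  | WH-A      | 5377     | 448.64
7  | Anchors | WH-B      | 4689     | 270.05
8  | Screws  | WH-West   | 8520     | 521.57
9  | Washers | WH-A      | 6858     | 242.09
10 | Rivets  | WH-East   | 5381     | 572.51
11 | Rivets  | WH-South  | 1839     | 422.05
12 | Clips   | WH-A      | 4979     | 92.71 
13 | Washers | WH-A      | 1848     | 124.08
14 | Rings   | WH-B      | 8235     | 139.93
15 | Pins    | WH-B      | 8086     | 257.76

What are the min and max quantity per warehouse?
SELECT warehouse, MIN(quantity), MAX(quantity)
FROM inventory
GROUP BY warehouse

Result:
  WH-A: min=1848, max=6858
  WH-B: min=106, max=8235
  WH-East: min=2708, max=6030
  WH-South: min=108, max=1839
  WH-West: min=8520, max=8520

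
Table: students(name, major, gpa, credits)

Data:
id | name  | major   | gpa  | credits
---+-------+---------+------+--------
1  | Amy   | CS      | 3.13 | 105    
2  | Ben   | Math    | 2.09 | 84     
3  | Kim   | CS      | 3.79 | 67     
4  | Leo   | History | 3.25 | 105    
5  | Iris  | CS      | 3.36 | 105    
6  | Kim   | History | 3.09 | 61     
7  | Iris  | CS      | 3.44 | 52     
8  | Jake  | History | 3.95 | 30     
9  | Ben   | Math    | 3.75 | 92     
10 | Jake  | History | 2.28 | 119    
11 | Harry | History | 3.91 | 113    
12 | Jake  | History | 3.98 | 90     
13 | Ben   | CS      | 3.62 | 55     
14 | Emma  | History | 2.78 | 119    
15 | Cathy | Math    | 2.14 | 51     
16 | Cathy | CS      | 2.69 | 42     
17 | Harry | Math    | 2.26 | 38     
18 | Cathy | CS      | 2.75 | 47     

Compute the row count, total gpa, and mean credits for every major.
SELECT major,
       COUNT(*) as cnt,
       SUM(gpa) as total_gpa,
       AVG(credits) as avg_credits
FROM students
GROUP BY major

Result:
  CS: 7 records, 22.78 total gpa, 67.57 avg credits
  History: 7 records, 23.24 total gpa, 91.00 avg credits
  Math: 4 records, 10.24 total gpa, 66.25 avg credits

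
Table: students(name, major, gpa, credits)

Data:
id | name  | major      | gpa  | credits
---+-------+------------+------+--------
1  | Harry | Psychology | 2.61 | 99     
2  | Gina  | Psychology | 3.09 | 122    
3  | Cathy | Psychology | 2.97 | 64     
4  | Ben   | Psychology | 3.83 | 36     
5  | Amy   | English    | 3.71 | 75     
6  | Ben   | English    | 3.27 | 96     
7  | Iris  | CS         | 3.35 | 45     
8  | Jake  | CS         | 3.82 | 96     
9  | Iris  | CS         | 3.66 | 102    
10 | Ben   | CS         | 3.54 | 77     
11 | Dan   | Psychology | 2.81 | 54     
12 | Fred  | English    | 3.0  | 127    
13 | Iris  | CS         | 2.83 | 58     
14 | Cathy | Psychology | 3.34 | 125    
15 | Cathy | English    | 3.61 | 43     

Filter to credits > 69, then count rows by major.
SELECT major, COUNT(*)
FROM students
WHERE credits > 69
GROUP BY major

Note: WHERE filters rows before grouping.

Result:
  CS: 3
  English: 3
  Psychology: 3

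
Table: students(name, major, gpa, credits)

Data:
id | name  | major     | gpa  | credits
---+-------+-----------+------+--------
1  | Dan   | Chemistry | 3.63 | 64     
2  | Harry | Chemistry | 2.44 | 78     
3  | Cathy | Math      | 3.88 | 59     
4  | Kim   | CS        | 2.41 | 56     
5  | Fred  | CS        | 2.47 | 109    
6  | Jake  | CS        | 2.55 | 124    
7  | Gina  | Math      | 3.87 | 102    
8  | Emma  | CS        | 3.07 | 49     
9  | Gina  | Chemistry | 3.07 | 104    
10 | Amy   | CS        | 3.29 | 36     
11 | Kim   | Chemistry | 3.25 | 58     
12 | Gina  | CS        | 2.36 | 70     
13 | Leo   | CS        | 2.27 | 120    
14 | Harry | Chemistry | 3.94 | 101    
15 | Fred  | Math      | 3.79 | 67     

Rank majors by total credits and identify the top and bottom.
SELECT major, SUM(credits)
FROM students
GROUP BY major
ORDER BY SUM(credits)

All groups:
  Math: 228
  Chemistry: 405
  CS: 564

Highest: CS (564)
Lowest: Math (228)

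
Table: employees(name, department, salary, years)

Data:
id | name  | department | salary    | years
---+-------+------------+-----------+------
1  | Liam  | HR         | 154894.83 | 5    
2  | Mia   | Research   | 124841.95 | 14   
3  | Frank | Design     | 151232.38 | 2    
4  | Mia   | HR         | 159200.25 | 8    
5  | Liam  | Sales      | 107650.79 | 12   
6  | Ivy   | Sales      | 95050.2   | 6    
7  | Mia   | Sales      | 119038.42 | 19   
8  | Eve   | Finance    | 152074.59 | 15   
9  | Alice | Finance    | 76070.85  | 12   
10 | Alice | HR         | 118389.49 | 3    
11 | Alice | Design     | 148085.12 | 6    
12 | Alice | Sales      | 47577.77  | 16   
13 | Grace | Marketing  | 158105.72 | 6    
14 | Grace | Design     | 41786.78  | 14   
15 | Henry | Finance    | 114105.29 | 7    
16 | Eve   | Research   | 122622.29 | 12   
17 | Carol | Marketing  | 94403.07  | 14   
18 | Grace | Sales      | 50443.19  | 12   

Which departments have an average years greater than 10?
SELECT department, AVG(years)
FROM employees
GROUP BY department
HAVING AVG(years) > 10

Result:
  Finance: avg=11.33
  Research: avg=13.00
  Sales: avg=13.00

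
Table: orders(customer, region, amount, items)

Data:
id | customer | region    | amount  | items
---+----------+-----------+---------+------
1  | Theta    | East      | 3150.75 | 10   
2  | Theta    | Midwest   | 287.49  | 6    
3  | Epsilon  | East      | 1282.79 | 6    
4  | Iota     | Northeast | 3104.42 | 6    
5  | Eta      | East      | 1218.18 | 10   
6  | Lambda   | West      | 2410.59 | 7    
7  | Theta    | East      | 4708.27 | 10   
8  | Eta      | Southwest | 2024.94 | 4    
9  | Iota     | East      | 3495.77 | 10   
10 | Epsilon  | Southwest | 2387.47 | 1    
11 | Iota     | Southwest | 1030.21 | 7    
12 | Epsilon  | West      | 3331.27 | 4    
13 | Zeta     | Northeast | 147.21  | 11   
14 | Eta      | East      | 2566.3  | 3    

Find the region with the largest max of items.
SELECT region, MAX(items) as val
FROM orders
GROUP BY region
ORDER BY val DESC
LIMIT 1

Result: Northeast with max(items) = 11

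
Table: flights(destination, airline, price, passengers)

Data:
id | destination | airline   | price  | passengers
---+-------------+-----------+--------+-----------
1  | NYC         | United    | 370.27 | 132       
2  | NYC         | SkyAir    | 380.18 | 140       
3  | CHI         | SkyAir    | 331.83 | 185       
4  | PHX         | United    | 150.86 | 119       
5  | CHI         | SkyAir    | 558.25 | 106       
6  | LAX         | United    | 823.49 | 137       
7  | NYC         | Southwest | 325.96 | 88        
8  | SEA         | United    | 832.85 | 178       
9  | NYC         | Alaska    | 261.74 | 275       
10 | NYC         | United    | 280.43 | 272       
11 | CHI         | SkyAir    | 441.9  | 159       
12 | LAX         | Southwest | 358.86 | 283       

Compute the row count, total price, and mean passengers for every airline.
SELECT airline,
       COUNT(*) as cnt,
       SUM(price) as total_price,
       AVG(passengers) as avg_passengers
FROM flights
GROUP BY airline

Result:
  Alaska: 1 records, 261.74 total price, 275.00 avg passengers
  SkyAir: 4 records, 1712.16 total price, 147.50 avg passengers
  Southwest: 2 records, 684.82 total price, 185.50 avg passengers
  United: 5 records, 2457.90 total price, 167.60 avg passengers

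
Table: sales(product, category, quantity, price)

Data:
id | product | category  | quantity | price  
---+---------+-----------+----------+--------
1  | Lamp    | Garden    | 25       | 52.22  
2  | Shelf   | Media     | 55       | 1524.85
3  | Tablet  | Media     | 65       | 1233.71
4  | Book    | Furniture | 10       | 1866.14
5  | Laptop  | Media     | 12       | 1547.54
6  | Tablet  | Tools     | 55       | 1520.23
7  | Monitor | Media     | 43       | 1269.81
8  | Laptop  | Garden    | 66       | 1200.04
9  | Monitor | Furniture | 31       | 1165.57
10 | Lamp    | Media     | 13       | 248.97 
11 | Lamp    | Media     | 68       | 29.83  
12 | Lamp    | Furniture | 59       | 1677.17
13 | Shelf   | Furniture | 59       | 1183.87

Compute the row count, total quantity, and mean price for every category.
SELECT category,
       COUNT(*) as cnt,
       SUM(quantity) as total_quantity,
       AVG(price) as avg_price
FROM sales
GROUP BY category

Result:
  Furniture: 4 records, 159 total quantity, 1473.19 avg price
  Garden: 2 records, 91 total quantity, 626.13 avg price
  Media: 6 records, 256 total quantity, 975.79 avg price
  Tools: 1 records, 55 total quantity, 1520.23 avg price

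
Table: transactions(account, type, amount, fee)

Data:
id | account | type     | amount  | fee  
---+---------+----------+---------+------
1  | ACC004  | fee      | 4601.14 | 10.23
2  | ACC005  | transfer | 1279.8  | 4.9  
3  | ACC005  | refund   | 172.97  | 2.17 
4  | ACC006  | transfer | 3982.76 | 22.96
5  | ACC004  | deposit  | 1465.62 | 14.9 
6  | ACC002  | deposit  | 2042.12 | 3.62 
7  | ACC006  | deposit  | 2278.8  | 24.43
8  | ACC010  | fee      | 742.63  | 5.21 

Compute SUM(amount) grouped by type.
SELECT type, SUM(amount) as result
FROM transactions
GROUP BY type

Result:
  deposit: 5786.54
  fee: 5343.77
  refund: 172.97
  transfer: 5262.56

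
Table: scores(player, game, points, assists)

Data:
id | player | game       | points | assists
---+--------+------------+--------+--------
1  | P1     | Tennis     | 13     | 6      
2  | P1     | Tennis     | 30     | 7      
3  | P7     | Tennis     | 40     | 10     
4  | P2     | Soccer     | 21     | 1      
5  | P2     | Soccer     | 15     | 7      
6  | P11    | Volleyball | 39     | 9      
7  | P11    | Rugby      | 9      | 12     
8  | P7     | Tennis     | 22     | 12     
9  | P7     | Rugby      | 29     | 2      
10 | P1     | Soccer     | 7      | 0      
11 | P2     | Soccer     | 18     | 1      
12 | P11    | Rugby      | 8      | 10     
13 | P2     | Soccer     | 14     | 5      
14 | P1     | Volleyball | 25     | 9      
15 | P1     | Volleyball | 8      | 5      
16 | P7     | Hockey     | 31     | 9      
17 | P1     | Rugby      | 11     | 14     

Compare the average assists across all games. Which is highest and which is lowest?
SELECT game, AVG(assists)
FROM scores
GROUP BY game
ORDER BY AVG(assists)

All groups:
  Soccer: 2.80
  Volleyball: 7.67
  Tennis: 8.75
  Hockey: 9.00
  Rugby: 9.50

Highest: Rugby (9.50)
Lowest: Soccer (2.80)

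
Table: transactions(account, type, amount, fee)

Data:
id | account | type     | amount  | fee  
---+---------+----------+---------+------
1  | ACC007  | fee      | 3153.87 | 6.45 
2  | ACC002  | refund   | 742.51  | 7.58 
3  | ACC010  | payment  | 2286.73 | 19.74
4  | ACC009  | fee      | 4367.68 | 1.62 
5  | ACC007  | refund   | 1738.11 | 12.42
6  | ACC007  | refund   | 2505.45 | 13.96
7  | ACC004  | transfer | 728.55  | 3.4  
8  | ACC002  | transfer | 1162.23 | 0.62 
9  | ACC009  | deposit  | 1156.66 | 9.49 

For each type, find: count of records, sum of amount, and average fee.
SELECT type,
       COUNT(*) as cnt,
       SUM(amount) as total_amount,
       AVG(fee) as avg_fee
FROM transactions
GROUP BY type

Result:
  deposit: 1 records, 1156.66 total amount, 9.49 avg fee
  fee: 2 records, 7521.55 total amount, 4.04 avg fee
  payment: 1 records, 2286.73 total amount, 19.74 avg fee
  refund: 3 records, 4986.07 total amount, 11.32 avg fee
  transfer: 2 records, 1890.78 total amount, 2.01 avg fee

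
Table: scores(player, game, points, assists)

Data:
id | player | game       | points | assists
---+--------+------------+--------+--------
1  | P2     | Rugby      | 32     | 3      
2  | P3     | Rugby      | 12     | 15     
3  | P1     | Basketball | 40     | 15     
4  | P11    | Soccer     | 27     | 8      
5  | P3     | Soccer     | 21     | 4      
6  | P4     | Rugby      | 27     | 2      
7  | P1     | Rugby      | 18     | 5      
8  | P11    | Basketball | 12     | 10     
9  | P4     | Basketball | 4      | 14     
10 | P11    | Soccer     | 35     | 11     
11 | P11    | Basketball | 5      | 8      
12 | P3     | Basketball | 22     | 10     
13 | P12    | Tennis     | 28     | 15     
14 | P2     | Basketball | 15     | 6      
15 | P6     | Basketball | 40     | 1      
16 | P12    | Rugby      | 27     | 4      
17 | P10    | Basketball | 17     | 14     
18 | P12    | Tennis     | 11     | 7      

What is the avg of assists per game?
SELECT game, AVG(assists) as result
FROM scores
GROUP BY game

Result:
  Basketball: 9.75
  Rugby: 5.80
  Soccer: 7.67
  Tennis: 11.00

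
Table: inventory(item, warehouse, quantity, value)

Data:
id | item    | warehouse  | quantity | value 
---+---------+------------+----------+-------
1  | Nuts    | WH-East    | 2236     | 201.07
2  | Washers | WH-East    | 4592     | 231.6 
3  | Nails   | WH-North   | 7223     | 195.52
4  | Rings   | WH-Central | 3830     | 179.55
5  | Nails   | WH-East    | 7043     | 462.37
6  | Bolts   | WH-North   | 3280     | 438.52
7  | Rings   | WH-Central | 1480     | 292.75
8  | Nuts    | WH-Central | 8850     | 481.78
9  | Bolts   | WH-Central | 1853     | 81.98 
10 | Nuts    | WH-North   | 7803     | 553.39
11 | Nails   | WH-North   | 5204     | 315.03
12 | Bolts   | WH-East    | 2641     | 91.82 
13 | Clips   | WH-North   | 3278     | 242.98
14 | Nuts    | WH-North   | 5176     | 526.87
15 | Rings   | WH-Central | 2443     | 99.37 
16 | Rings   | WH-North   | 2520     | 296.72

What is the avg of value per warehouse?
SELECT warehouse, AVG(value) as result
FROM inventory
GROUP BY warehouse

Result:
  WH-Central: 227.09
  WH-East: 246.72
  WH-North: 367.00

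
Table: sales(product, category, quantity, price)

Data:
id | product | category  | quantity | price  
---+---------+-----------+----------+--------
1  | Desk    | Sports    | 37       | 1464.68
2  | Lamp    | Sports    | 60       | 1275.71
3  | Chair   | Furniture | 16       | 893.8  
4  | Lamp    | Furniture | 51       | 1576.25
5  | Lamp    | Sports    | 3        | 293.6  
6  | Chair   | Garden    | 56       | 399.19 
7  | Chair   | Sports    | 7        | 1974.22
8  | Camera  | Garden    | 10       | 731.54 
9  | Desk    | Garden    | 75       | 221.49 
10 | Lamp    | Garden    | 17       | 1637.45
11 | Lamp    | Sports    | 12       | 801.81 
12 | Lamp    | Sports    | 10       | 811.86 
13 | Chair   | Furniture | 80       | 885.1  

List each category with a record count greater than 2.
SELECT category, COUNT(*) as cnt
FROM sales
GROUP BY category
HAVING COUNT(*) > 2

Result:
  Furniture: 3
  Garden: 4
  Sports: 6

Note: HAVING filters groups after aggregation, WHERE filters rows before.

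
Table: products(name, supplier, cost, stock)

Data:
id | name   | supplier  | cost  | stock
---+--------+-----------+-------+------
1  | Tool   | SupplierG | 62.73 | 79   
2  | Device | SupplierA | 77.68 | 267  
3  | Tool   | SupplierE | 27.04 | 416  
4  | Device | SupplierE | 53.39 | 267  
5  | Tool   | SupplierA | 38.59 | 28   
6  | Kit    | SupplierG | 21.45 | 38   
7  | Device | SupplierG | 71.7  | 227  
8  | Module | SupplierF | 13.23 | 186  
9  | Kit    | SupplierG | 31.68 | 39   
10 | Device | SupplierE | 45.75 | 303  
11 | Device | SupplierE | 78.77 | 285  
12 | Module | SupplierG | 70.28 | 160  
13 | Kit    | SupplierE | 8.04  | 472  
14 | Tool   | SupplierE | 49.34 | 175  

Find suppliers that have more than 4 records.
SELECT supplier, COUNT(*) as cnt
FROM products
GROUP BY supplier
HAVING COUNT(*) > 4

Result:
  SupplierE: 6
  SupplierG: 5

Note: HAVING filters groups after aggregation, WHERE filters rows before.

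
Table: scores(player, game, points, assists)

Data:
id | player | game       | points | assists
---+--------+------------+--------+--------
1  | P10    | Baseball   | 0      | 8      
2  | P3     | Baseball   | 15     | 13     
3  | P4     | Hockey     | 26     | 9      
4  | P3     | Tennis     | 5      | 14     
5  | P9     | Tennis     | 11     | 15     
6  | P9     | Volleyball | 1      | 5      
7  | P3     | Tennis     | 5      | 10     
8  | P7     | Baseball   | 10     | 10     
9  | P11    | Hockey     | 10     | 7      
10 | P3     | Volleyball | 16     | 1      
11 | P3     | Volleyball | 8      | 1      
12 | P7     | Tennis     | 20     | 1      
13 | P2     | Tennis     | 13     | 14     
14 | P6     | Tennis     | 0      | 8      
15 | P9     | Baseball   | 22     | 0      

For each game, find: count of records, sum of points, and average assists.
SELECT game,
       COUNT(*) as cnt,
       SUM(points) as total_points,
       AVG(assists) as avg_assists
FROM scores
GROUP BY game

Result:
  Baseball: 4 records, 47 total points, 7.75 avg assists
  Hockey: 2 records, 36 total points, 8.00 avg assists
  Tennis: 6 records, 54 total points, 10.33 avg assists
  Volleyball: 3 records, 25 total points, 2.33 avg assists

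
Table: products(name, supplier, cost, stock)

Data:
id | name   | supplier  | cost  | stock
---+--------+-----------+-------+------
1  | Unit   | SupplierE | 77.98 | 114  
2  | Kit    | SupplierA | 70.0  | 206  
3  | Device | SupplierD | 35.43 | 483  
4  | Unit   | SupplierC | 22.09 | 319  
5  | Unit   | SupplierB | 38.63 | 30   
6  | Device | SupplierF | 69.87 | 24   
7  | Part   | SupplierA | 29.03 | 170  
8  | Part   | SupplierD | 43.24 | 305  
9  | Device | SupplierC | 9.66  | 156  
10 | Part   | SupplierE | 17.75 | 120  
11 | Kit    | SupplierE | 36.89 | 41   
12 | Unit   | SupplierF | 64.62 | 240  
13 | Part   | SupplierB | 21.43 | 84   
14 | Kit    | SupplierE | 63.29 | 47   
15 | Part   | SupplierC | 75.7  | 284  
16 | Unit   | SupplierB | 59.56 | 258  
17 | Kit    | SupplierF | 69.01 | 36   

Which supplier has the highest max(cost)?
SELECT supplier, MAX(cost) as val
FROM products
GROUP BY supplier
ORDER BY val DESC
LIMIT 1

Result: SupplierE with max(cost) = 77.98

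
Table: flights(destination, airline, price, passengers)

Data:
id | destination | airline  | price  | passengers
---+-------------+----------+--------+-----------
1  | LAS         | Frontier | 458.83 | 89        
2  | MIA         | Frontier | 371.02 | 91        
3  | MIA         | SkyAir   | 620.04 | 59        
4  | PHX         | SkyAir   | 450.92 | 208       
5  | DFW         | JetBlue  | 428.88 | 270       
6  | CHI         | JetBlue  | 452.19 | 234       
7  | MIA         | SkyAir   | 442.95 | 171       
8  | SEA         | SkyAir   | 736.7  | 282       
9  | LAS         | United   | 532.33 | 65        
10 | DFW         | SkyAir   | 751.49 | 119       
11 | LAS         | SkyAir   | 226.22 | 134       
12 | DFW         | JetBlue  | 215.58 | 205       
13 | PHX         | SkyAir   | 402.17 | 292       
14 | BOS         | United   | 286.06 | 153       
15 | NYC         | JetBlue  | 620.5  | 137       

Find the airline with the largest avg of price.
SELECT airline, AVG(price) as val
FROM flights
GROUP BY airline
ORDER BY val DESC
LIMIT 1

Result: SkyAir with avg(price) = 518.64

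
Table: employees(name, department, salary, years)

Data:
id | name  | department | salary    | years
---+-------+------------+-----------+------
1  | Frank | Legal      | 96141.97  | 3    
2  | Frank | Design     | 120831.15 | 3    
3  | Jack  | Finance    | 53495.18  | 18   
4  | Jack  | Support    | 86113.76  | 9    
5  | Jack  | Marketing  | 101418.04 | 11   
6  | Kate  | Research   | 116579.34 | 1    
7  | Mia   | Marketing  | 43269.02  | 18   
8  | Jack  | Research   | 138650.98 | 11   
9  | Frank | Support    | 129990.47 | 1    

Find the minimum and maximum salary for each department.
SELECT department, MIN(salary), MAX(salary)
FROM employees
GROUP BY department

Result:
  Design: min=120831.15, max=120831.15
  Finance: min=53495.18, max=53495.18
  Legal: min=96141.97, max=96141.97
  Marketing: min=43269.02, max=101418.04
  Research: min=116579.34, max=138650.98
  Support: min=86113.76, max=129990.47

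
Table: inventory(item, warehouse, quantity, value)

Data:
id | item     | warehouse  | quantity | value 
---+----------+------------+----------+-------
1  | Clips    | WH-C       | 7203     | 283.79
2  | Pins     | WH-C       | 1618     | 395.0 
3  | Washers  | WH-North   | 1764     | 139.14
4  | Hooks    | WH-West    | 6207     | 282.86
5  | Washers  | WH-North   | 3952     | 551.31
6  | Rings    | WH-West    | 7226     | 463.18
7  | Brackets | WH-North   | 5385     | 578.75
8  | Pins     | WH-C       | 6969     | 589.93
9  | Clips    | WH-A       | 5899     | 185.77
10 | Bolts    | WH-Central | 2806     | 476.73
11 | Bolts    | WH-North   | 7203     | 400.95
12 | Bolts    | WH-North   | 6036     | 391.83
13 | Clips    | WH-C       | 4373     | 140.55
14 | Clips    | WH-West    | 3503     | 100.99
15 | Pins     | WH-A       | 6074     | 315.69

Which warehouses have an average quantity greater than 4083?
SELECT warehouse, AVG(quantity)
FROM inventory
GROUP BY warehouse
HAVING AVG(quantity) > 4083

Result:
  WH-A: avg=5986.50
  WH-C: avg=5040.75
  WH-North: avg=4868.00
  WH-West: avg=5645.33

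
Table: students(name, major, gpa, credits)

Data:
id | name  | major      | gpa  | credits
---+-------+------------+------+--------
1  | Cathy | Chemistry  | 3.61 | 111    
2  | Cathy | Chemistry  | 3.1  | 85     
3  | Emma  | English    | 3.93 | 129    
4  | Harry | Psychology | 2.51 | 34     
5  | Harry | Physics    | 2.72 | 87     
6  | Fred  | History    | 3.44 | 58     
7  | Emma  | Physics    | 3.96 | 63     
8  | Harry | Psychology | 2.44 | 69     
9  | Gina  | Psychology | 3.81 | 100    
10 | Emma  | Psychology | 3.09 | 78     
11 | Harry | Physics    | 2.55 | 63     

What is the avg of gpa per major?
SELECT major, AVG(gpa) as result
FROM students
GROUP BY major

Result:
  Chemistry: 3.36
  English: 3.93
  History: 3.44
  Physics: 3.08
  Psychology: 2.96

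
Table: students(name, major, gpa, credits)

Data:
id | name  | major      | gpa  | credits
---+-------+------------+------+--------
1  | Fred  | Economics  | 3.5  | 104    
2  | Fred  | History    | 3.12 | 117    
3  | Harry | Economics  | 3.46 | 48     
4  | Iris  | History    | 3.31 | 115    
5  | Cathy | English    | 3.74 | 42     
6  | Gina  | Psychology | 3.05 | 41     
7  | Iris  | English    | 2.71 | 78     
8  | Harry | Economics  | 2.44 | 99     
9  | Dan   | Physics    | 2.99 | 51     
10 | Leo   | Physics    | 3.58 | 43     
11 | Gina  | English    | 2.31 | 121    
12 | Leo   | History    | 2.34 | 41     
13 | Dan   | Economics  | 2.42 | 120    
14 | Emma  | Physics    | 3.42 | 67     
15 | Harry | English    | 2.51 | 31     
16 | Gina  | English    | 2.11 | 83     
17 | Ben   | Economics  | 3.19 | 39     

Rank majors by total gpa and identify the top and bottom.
SELECT major, SUM(gpa)
FROM students
GROUP BY major
ORDER BY SUM(gpa)

All groups:
  Psychology: 3.05
  History: 8.77
  Physics: 9.99
  English: 13.38
  Economics: 15.01

Highest: Economics (15.01)
Lowest: Psychology (3.05)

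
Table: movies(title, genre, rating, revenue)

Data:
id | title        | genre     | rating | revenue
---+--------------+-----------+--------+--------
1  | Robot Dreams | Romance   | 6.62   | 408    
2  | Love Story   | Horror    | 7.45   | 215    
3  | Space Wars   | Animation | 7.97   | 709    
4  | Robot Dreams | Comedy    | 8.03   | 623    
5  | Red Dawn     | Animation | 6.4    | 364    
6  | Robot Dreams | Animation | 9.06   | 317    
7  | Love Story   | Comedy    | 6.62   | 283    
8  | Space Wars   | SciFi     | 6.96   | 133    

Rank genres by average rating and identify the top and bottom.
SELECT genre, AVG(rating)
FROM movies
GROUP BY genre
ORDER BY AVG(rating)

All groups:
  Romance: 6.62
  SciFi: 6.96
  Comedy: 7.33
  Horror: 7.45
  Animation: 7.81

Highest: Animation (7.81)
Lowest: Romance (6.62)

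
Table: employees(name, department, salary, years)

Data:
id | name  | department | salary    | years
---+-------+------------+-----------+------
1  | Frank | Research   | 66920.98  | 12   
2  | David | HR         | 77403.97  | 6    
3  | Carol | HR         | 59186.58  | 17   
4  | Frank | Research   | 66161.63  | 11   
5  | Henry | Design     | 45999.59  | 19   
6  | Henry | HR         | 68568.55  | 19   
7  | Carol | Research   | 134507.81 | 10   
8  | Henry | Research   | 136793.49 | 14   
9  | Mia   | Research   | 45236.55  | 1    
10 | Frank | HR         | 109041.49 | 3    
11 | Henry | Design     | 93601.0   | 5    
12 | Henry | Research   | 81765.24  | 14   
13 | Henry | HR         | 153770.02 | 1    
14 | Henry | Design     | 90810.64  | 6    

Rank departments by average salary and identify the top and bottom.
SELECT department, AVG(salary)
FROM employees
GROUP BY department
ORDER BY AVG(salary)

All groups:
  Design: 76803.74
  Research: 88564.28
  HR: 93594.12

Highest: HR (93594.12)
Lowest: Design (76803.74)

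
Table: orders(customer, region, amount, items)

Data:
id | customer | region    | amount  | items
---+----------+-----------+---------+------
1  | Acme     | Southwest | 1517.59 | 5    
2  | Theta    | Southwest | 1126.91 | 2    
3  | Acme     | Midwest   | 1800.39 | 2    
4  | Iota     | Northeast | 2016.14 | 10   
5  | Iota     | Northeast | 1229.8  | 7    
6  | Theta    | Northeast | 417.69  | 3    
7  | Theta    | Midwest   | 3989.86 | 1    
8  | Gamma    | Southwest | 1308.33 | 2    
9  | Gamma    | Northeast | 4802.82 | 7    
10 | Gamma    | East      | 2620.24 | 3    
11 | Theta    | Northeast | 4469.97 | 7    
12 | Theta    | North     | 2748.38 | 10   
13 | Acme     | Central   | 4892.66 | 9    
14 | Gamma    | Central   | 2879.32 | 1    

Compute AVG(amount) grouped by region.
SELECT region, AVG(amount) as result
FROM orders
GROUP BY region

Result:
  Central: 3885.99
  East: 2620.24
  Midwest: 2895.13
  North: 2748.38
  Northeast: 2587.28
  Southwest: 1317.61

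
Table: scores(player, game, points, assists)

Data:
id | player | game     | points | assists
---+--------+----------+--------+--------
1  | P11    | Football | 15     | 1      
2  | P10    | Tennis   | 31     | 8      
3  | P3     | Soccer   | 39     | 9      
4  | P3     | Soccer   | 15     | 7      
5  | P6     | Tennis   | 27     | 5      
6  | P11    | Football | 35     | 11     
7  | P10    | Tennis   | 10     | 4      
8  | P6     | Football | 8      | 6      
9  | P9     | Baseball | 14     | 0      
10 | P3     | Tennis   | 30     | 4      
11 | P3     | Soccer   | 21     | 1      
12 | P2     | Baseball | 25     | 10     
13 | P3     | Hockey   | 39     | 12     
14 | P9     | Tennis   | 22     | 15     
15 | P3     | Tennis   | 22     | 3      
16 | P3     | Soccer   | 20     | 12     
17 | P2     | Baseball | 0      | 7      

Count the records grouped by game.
SELECT game, COUNT(*) as count
FROM scores
GROUP BY game

Result:
  Baseball: 3
  Football: 3
  Hockey: 1
  Soccer: 4
  Tennis: 6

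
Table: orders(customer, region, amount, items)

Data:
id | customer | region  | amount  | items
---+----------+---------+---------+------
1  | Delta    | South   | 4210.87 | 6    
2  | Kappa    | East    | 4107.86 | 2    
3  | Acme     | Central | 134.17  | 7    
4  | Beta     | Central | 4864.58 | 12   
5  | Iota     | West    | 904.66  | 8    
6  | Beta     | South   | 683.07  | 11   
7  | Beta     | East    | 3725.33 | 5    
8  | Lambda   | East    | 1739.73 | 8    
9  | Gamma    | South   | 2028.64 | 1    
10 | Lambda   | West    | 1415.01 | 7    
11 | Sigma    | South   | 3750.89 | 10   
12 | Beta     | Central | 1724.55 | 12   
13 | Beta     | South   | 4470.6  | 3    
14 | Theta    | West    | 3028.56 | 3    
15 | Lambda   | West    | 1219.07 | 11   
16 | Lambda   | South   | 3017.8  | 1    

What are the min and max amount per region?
SELECT region, MIN(amount), MAX(amount)
FROM orders
GROUP BY region

Result:
  Central: min=134.17, max=4864.58
  East: min=1739.73, max=4107.86
  South: min=683.07, max=4470.60
  West: min=904.66, max=3028.56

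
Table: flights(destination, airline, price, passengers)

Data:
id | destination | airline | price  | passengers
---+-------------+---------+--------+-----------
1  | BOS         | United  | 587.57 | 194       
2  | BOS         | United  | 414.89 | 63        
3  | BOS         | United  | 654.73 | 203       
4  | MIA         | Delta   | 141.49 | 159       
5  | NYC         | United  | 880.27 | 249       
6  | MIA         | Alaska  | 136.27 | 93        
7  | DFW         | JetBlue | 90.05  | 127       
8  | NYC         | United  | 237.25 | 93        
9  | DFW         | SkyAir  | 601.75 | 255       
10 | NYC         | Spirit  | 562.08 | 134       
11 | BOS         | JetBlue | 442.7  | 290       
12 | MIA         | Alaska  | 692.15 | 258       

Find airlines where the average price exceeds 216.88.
SELECT airline, AVG(price)
FROM flights
GROUP BY airline
HAVING AVG(price) > 216.88

Result:
  Alaska: avg=414.21
  JetBlue: avg=266.38
  SkyAir: avg=601.75
  Spirit: avg=562.08
  United: avg=554.94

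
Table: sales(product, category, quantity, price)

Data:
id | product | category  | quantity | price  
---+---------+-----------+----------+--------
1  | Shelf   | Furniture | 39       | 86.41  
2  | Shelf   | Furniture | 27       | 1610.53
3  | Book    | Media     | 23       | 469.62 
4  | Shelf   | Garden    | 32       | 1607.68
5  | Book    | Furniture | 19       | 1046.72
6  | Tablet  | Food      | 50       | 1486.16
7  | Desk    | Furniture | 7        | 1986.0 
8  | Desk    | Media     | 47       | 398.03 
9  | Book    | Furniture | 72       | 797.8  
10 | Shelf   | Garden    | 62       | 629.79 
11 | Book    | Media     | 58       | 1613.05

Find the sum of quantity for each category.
SELECT category, SUM(quantity) as result
FROM sales
GROUP BY category

Result:
  Food: 50
  Furniture: 164
  Garden: 94
  Media: 128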